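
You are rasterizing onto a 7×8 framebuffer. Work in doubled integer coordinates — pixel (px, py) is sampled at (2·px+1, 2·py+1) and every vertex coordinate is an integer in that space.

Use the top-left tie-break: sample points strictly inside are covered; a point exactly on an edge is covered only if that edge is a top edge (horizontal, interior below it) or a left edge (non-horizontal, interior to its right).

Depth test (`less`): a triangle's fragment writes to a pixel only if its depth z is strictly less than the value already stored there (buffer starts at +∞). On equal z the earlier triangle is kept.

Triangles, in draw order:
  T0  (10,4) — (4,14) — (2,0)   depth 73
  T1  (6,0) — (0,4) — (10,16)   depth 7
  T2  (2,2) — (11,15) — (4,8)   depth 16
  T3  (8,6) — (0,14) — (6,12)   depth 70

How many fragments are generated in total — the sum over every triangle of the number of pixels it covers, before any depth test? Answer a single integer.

T0:
  2·area = 104
  edge (10, 4)→(4, 14): d=(-6,10) right/bottom  bias=-1
  edge (4, 14)→(2, 0): d=(-2,-14) top-left  bias=+0
  edge (2, 0)→(10, 4): d=(8,4) right/bottom  bias=-1
    (1,0)@(3, 1): e=[88,12,4] → █
    (2,0)@(5, 1): e=[68,40,-4] → ·
    (1,1)@(3, 3): e=[76,8,20] → █
    (2,1)@(5, 3): e=[56,36,12] → █
    (3,1)@(7, 3): e=[36,64,4] → █
    (4,1)@(9, 3): e=[16,92,-4] → ·
    (1,2)@(3, 5): e=[64,4,36] → █
    (4,2)@(9, 5): e=[4,88,12] → █
    (5,2)@(11, 5): e=[-16,116,4] → ·
    (1,3)@(3, 7): e=[52,0,52] → █  [on edge]
    (4,3)@(9, 7): e=[-8,84,28] → ·
    (1,4)@(3, 9): e=[40,-4,68] → ·
    (3,4)@(7, 9): e=[0,52,52] → ·  [on edge]
  covered (13 px):
    · █ · · · · ·
    · █ █ █ · · ·
    · █ █ █ █ · ·
    · █ █ █ · · ·
    · · █ · · · ·
    · · █ · · · ·
    · · · · · · ·
    · · · · · · ·
T1:
  2·area = 112  (B↔C swapped to make it positive)
  edge (6, 0)→(10, 16): d=(4,16) right/bottom  bias=-1
  edge (10, 16)→(0, 4): d=(-10,-12) top-left  bias=+0
  edge (0, 4)→(6, 0): d=(6,-4) top-left  bias=+0
    (2,0)@(5, 1): e=[20,90,2] → █
    (3,0)@(7, 1): e=[-12,114,10] → ·
    (1,1)@(3, 3): e=[60,46,6] → █
    (3,1)@(7, 3): e=[-4,94,22] → ·
    (0,2)@(1, 5): e=[100,2,10] → █
    (3,2)@(7, 5): e=[4,74,34] → █
    (4,2)@(9, 5): e=[-28,98,42] → ·
    (0,3)@(1, 7): e=[108,-18,22] → ·
    (1,3)@(3, 7): e=[76,6,30] → █
    (4,3)@(9, 7): e=[-20,78,54] → ·
    (1,4)@(3, 9): e=[84,-14,42] → ·
    (2,4)@(5, 9): e=[52,10,50] → █
  covered (14 px):
    · · █ · · · ·
    · █ █ · · · ·
    █ █ █ █ · · ·
    · █ █ █ · · ·
    · · █ █ · · ·
    · · · █ · · ·
    · · · · █ · ·
    · · · · · · ·
T2:
  2·area = 28
  edge (2, 2)→(11, 15): d=(9,13) right/bottom  bias=-1
  edge (11, 15)→(4, 8): d=(-7,-7) top-left  bias=+0
  edge (4, 8)→(2, 2): d=(-2,-6) top-left  bias=+0
    (0,2)@(1, 5): e=[40,0,-12] → ·  [on edge]
    (1,2)@(3, 5): e=[14,14,0] → █  [on edge]
    (2,2)@(5, 5): e=[-12,28,12] → ·
    (1,3)@(3, 7): e=[32,0,-4] → ·  [on edge]
    (2,3)@(5, 7): e=[6,14,8] → █
    (3,3)@(7, 7): e=[-20,28,20] → ·
    (2,4)@(5, 9): e=[24,0,4] → █  [on edge]
    (3,4)@(7, 9): e=[-2,14,16] → ·
    (2,5)@(5, 11): e=[42,-14,0] → ·  [on edge]
    (3,5)@(7, 11): e=[16,0,12] → █  [on edge]
    (4,5)@(9, 11): e=[-10,14,24] → ·
    (3,6)@(7, 13): e=[34,-14,8] → ·
    (4,6)@(9, 13): e=[8,0,20] → █  [on edge]
    (5,7)@(11, 15): e=[0,0,28] → ·  [on edge]
  covered (5 px):
    · · · · · · ·
    · · · · · · ·
    · █ · · · · ·
    · · █ · · · ·
    · · █ · · · ·
    · · · █ · · ·
    · · · · █ · ·
    · · · · · · ·
T3:
  2·area = 32  (B↔C swapped to make it positive)
  edge (8, 6)→(6, 12): d=(-2,6) right/bottom  bias=-1
  edge (6, 12)→(0, 14): d=(-6,2) right/bottom  bias=-1
  edge (0, 14)→(8, 6): d=(8,-8) top-left  bias=+0
    (6,0)@(13, 1): e=[-20,52,0] → ·  [on edge]
    (4,1)@(9, 3): e=[0,48,-16] → ·  [on edge]
    (5,1)@(11, 3): e=[-12,44,0] → ·  [on edge]
    (4,2)@(9, 5): e=[-4,36,0] → ·  [on edge]
    (3,3)@(7, 7): e=[4,28,0] → █  [on edge]
    (4,3)@(9, 7): e=[-8,24,16] → ·
    (2,4)@(5, 9): e=[12,20,0] → █  [on edge]
    (3,4)@(7, 9): e=[0,16,16] → ·  [on edge]
    (1,5)@(3, 11): e=[20,12,0] → █  [on edge]
    (3,5)@(7, 11): e=[-4,4,32] → ·
    (4,5)@(9, 11): e=[-16,0,48] → ·  [on edge]
    (0,6)@(1, 13): e=[28,4,0] → █  [on edge]
    (1,6)@(3, 13): e=[16,0,16] → ·  [on edge]
    (2,7)@(5, 15): e=[0,-16,48] → ·  [on edge]
  covered (5 px):
    · · · · · · ·
    · · · · · · ·
    · · · · · · ·
    · · · █ · · ·
    · · █ · · · ·
    · █ █ · · · ·
    █ · · · · · ·
    · · · · · · ·

Answer: 37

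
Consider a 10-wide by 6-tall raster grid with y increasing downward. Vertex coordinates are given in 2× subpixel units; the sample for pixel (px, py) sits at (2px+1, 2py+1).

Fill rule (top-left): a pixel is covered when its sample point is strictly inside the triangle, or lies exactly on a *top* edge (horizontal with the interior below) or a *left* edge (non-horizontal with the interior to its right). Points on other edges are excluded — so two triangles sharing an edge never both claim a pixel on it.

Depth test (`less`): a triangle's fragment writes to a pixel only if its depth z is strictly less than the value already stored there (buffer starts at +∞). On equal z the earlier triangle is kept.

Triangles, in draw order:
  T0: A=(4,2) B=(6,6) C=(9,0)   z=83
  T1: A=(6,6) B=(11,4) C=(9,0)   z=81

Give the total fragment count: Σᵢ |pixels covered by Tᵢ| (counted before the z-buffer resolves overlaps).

T0:
  2·area = 24  (B↔C swapped to make it positive)
  edge (4, 2)→(9, 0): d=(5,-2) top-left  bias=+0
  edge (9, 0)→(6, 6): d=(-3,6) right/bottom  bias=-1
  edge (6, 6)→(4, 2): d=(-2,-4) top-left  bias=+0
    (3,0)@(7, 1): e=[1,9,14] → #
    (4,0)@(9, 1): e=[5,-3,22] → ·
    (2,1)@(5, 3): e=[7,15,2] → #
    (4,1)@(9, 3): e=[15,-9,18] → ·
    (2,2)@(5, 5): e=[17,9,-2] → ·
    (3,2)@(7, 5): e=[21,-3,6] → ·
  covered (3 px):
    · · · # · · · · · ·
    · · # # · · · · · ·
    · · · · · · · · · ·
    · · · · · · · · · ·
    · · · · · · · · · ·
    · · · · · · · · · ·
T1:
  2·area = 24  (B↔C swapped to make it positive)
  edge (6, 6)→(9, 0): d=(3,-6) top-left  bias=+0
  edge (9, 0)→(11, 4): d=(2,4) right/bottom  bias=-1
  edge (11, 4)→(6, 6): d=(-5,2) right/bottom  bias=-1
    (4,0)@(9, 1): e=[3,2,19] → #
    (5,0)@(11, 1): e=[15,-6,15] → ·
    (4,1)@(9, 3): e=[9,6,9] → #
    (5,1)@(11, 3): e=[21,-2,5] → ·
    (3,2)@(7, 5): e=[3,18,3] → #
    (4,2)@(9, 5): e=[15,10,-1] → ·
    (3,3)@(7, 7): e=[9,22,-7] → ·
  covered (3 px):
    · · · · # · · · · ·
    · · · · # · · · · ·
    · · · # · · · · · ·
    · · · · · · · · · ·
    · · · · · · · · · ·
    · · · · · · · · · ·

Final: 6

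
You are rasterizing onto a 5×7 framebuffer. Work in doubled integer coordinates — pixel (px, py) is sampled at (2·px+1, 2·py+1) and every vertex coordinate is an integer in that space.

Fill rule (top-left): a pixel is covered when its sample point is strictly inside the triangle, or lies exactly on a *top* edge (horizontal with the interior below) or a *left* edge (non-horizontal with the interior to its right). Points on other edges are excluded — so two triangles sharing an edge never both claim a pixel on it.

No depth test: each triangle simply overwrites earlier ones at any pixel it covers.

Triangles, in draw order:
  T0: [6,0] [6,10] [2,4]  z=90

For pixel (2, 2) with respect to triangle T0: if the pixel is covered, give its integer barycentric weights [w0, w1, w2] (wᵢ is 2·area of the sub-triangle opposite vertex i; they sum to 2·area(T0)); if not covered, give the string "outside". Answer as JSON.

T0:
  2·area = 40
  edge (6, 0)→(6, 10): d=(0,10) right/bottom  bias=-1
  edge (6, 10)→(2, 4): d=(-4,-6) top-left  bias=+0
  edge (2, 4)→(6, 0): d=(4,-4) top-left  bias=+0
    (2,0)@(5, 1): e=[10,30,0] → X  [on edge]
    (3,0)@(7, 1): e=[-10,42,8] → .
    (1,1)@(3, 3): e=[30,10,0] → X  [on edge]
    (3,1)@(7, 3): e=[-10,34,16] → .
    (0,2)@(1, 5): e=[50,-10,0] → .  [on edge]
    (1,2)@(3, 5): e=[30,2,8] → X
    (3,2)@(7, 5): e=[-10,26,24] → .
    (1,3)@(3, 7): e=[30,-6,16] → .
    (2,3)@(5, 7): e=[10,6,24] → X
    (3,3)@(7, 7): e=[-10,18,32] → .
    (2,4)@(5, 9): e=[10,-2,32] → .
  covered (6 px):
    . . X . .
    . X X . .
    . X X . .
    . . X . .
    . . . . .
    . . . . .
    . . . . .

Answer: [14,16,10]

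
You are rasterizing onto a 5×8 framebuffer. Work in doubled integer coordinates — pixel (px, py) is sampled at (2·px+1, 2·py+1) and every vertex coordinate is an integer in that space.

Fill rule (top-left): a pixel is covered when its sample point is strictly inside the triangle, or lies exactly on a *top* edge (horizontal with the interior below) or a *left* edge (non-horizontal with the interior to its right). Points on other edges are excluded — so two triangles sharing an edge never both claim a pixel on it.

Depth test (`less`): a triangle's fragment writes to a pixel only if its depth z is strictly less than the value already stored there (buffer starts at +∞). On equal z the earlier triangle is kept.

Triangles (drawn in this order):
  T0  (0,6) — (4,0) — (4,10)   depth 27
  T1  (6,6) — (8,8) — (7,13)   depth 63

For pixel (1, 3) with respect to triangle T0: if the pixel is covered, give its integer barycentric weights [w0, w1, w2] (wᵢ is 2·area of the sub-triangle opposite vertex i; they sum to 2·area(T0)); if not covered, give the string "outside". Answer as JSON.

T0:
  2·area = 40
  edge (0, 6)→(4, 0): d=(4,-6) top-left  bias=+0
  edge (4, 0)→(4, 10): d=(0,10) right/bottom  bias=-1
  edge (4, 10)→(0, 6): d=(-4,-4) top-left  bias=+0
    (1,1)@(3, 3): e=[6,10,24] → #
    (2,1)@(5, 3): e=[18,-10,32] → ·
    (0,2)@(1, 5): e=[2,30,8] → #
    (2,2)@(5, 5): e=[26,-10,24] → ·
    (0,3)@(1, 7): e=[10,30,0] → #  [on edge]
    (2,3)@(5, 7): e=[34,-10,16] → ·
    (0,4)@(1, 9): e=[18,30,-8] → ·
    (1,4)@(3, 9): e=[30,10,0] → #  [on edge]
    (2,4)@(5, 9): e=[42,-10,8] → ·
    (1,5)@(3, 11): e=[38,10,-8] → ·
    (2,5)@(5, 11): e=[50,-10,0] → ·  [on edge]
    (3,6)@(7, 13): e=[70,-30,0] → ·  [on edge]
    (4,7)@(9, 15): e=[90,-50,0] → ·  [on edge]
  covered (6 px):
    · · · · ·
    · # · · ·
    # # · · ·
    # # · · ·
    · # · · ·
    · · · · ·
    · · · · ·
    · · · · ·
T1:
  2·area = 12
  edge (6, 6)→(8, 8): d=(2,2) right/bottom  bias=-1
  edge (8, 8)→(7, 13): d=(-1,5) right/bottom  bias=-1
  edge (7, 13)→(6, 6): d=(-1,-7) top-left  bias=+0
    (0,0)@(1, 1): e=[0,42,-30] → ·  [on edge]
    (1,1)@(3, 3): e=[0,30,-18] → ·  [on edge]
    (4,1)@(9, 3): e=[-12,0,24] → ·  [on edge]
    (2,2)@(5, 5): e=[0,18,-6] → ·  [on edge]
    (3,3)@(7, 7): e=[0,6,6] → ·  [on edge]
    (3,4)@(7, 9): e=[4,4,4] → #
    (4,4)@(9, 9): e=[0,-6,18] → ·  [on edge]
    (3,5)@(7, 11): e=[8,2,2] → #
    (4,5)@(9, 11): e=[4,-8,16] → ·
    (3,6)@(7, 13): e=[12,0,0] → ·  [on edge]
  covered (2 px):
    · · · · ·
    · · · · ·
    · · · · ·
    · · · · ·
    · · · # ·
    · · · # ·
    · · · · ·
    · · · · ·

Final: [10,8,22]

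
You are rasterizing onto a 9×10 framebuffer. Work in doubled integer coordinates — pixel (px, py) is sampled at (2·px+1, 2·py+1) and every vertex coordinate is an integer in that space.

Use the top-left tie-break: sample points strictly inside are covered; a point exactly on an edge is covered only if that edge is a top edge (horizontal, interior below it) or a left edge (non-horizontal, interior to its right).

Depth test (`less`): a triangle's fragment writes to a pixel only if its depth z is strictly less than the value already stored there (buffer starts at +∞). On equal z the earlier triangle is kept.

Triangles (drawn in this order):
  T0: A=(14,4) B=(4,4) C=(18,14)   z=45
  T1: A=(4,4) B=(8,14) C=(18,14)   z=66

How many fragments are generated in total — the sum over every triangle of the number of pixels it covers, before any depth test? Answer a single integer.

T0:
  2·area = 100  (B↔C swapped to make it positive)
  edge (14, 4)→(18, 14): d=(4,10) right/bottom  bias=-1
  edge (18, 14)→(4, 4): d=(-14,-10) top-left  bias=+0
  edge (4, 4)→(14, 4): d=(10,0) top-left  bias=+0
    (3,2)@(7, 5): e=[74,16,10] → #
    (4,2)@(9, 5): e=[54,36,10] → #
    (5,2)@(11, 5): e=[34,56,10] → #
    (6,2)@(13, 5): e=[14,76,10] → #
    (7,2)@(15, 5): e=[-6,96,10] → ·
    (3,3)@(7, 7): e=[82,-12,30] → ·
    (4,3)@(9, 7): e=[62,8,30] → #
    (7,3)@(15, 7): e=[2,68,30] → #
    (8,3)@(17, 7): e=[-18,88,30] → ·
    (4,4)@(9, 9): e=[70,-20,50] → ·
    (5,4)@(11, 9): e=[50,0,50] → #  [on edge]
    (8,4)@(17, 9): e=[-10,60,50] → ·
  covered (13 px):
    · · · · · · · · ·
    · · · · · · · · ·
    · · · # # # # · ·
    · · · · # # # # ·
    · · · · · # # # ·
    · · · · · · · # ·
    · · · · · · · · #
    · · · · · · · · ·
    · · · · · · · · ·
    · · · · · · · · ·
T1:
  2·area = 100  (B↔C swapped to make it positive)
  edge (4, 4)→(18, 14): d=(14,10) right/bottom  bias=-1
  edge (18, 14)→(8, 14): d=(-10,0) right/bottom  bias=-1
  edge (8, 14)→(4, 4): d=(-4,-10) top-left  bias=+0
    (2,2)@(5, 5): e=[4,90,6] → #
    (3,2)@(7, 5): e=[-16,90,26] → ·
    (2,3)@(5, 7): e=[32,70,-2] → ·
    (3,3)@(7, 7): e=[12,70,18] → #
    (4,3)@(9, 7): e=[-8,70,38] → ·
    (3,4)@(7, 9): e=[40,50,10] → #
    (4,4)@(9, 9): e=[20,50,30] → #
    (5,4)@(11, 9): e=[0,50,50] → ·  [on edge]
    (3,5)@(7, 11): e=[68,30,2] → #
    (5,5)@(11, 11): e=[28,30,42] → #
    (6,5)@(13, 11): e=[8,30,62] → #
    (7,5)@(15, 11): e=[-12,30,82] → ·
  covered (12 px):
    · · · · · · · · ·
    · · · · · · · · ·
    · · # · · · · · ·
    · · · # · · · · ·
    · · · # # · · · ·
    · · · # # # # · ·
    · · · · # # # # ·
    · · · · · · · · ·
    · · · · · · · · ·
    · · · · · · · · ·

Answer: 25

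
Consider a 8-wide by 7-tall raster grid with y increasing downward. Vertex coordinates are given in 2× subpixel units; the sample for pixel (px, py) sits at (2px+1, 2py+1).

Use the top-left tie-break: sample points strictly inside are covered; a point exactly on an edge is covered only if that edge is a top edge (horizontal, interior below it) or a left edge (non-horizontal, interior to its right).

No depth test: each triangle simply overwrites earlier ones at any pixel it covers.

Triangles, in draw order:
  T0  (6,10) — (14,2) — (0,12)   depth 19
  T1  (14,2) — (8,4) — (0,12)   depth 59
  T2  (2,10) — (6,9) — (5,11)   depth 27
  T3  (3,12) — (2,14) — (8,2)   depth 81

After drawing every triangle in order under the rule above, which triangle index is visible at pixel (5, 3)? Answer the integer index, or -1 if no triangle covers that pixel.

T0:
  2·area = 32  (B↔C swapped to make it positive)
  edge (6, 10)→(0, 12): d=(-6,2) right/bottom  bias=-1
  edge (0, 12)→(14, 2): d=(14,-10) top-left  bias=+0
  edge (14, 2)→(6, 10): d=(-8,8) right/bottom  bias=-1
    (7,0)@(15, 1): e=[36,-4,0] → ·  [on edge]
    (6,1)@(13, 3): e=[28,4,0] → ·  [on edge]
    (5,2)@(11, 5): e=[20,12,0] → ·  [on edge]
    (3,3)@(7, 7): e=[16,0,16] → #  [on edge]
    (4,3)@(9, 7): e=[12,20,0] → ·  [on edge]
    (7,3)@(15, 7): e=[0,80,-48] → ·  [on edge]
    (2,4)@(5, 9): e=[8,8,16] → #
    (3,4)@(7, 9): e=[4,28,0] → ·  [on edge]
    (4,4)@(9, 9): e=[0,48,-16] → ·  [on edge]
    (1,5)@(3, 11): e=[0,16,16] → ·  [on edge]
    (2,5)@(5, 11): e=[-4,36,0] → ·  [on edge]
    (1,6)@(3, 13): e=[-12,44,0] → ·  [on edge]
  covered (2 px):
    · · · · · · · ·
    · · · · · · · ·
    · · · · · · · ·
    · · · # · · · ·
    · · # · · · · ·
    · · · · · · · ·
    · · · · · · · ·
T1:
  2·area = 32  (B↔C swapped to make it positive)
  edge (14, 2)→(0, 12): d=(-14,10) right/bottom  bias=-1
  edge (0, 12)→(8, 4): d=(8,-8) top-left  bias=+0
  edge (8, 4)→(14, 2): d=(6,-2) top-left  bias=+0
    (5,0)@(11, 1): e=[44,0,-12] → ·  [on edge]
    (4,1)@(9, 3): e=[36,0,-4] → ·  [on edge]
    (5,1)@(11, 3): e=[16,16,0] → #  [on edge]
    (6,1)@(13, 3): e=[-4,32,4] → ·
    (2,2)@(5, 5): e=[48,-16,0] → ·  [on edge]
    (3,2)@(7, 5): e=[28,0,4] → #  [on edge]
    (4,2)@(9, 5): e=[8,16,8] → #
    (5,2)@(11, 5): e=[-12,32,12] → ·
    (2,3)@(5, 7): e=[20,0,12] → #  [on edge]
    (3,3)@(7, 7): e=[0,16,16] → ·  [on edge]
    (4,3)@(9, 7): e=[-20,32,20] → ·
    (1,4)@(3, 9): e=[12,0,20] → #  [on edge]
    (0,5)@(1, 11): e=[4,0,28] → #  [on edge]
  covered (6 px):
    · · · · · · · ·
    · · · · · # · ·
    · · · # # · · ·
    · · # · · · · ·
    · # · · · · · ·
    # · · · · · · ·
    · · · · · · · ·
T2:
  2·area = 7
  edge (2, 10)→(6, 9): d=(4,-1) top-left  bias=+0
  edge (6, 9)→(5, 11): d=(-1,2) right/bottom  bias=-1
  edge (5, 11)→(2, 10): d=(-3,-1) top-left  bias=+0
    (4,1)@(9, 3): e=[-21,0,28] → ·  [on edge]
    (3,3)@(7, 7): e=[-7,0,14] → ·  [on edge]
    (2,5)@(5, 11): e=[7,0,0] → ·  [on edge]
    (5,6)@(11, 13): e=[21,-14,0] → ·  [on edge]
  covered (0 px):
    · · · · · · · ·
    · · · · · · · ·
    · · · · · · · ·
    · · · · · · · ·
    · · · · · · · ·
    · · · · · · · ·
    · · · · · · · ·
T3:
  degenerate (2·area = 0) — covers nothing

Z-buffer (winner per pixel, '.' = empty):
  . . . . . . . .
  . . . . . 1 . .
  . . . 1 1 . . .
  . . 1 0 . . . .
  . 1 0 . . . . .
  1 . . . . . . .
  . . . . . . . .

Final: -1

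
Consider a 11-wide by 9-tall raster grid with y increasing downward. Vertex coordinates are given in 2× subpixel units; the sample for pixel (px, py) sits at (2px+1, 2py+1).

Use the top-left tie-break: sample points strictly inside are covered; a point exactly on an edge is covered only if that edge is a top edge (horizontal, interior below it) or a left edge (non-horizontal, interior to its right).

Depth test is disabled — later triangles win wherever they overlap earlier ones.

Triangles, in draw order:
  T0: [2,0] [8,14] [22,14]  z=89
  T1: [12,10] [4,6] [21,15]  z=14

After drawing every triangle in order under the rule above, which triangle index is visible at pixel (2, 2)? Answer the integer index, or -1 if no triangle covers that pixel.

T0:
  2·area = 196  (B↔C swapped to make it positive)
  edge (2, 0)→(22, 14): d=(20,14) right/bottom  bias=-1
  edge (22, 14)→(8, 14): d=(-14,0) right/bottom  bias=-1
  edge (8, 14)→(2, 0): d=(-6,-14) top-left  bias=+0
    (1,0)@(3, 1): e=[6,182,8] → X
    (2,0)@(5, 1): e=[-22,182,36] → .
    (1,1)@(3, 3): e=[46,154,-4] → .
    (2,1)@(5, 3): e=[18,154,24] → X
    (3,1)@(7, 3): e=[-10,154,52] → .
    (2,2)@(5, 5): e=[58,126,12] → X
    (3,2)@(7, 5): e=[30,126,40] → X
    (4,2)@(9, 5): e=[2,126,68] → X
    (5,2)@(11, 5): e=[-26,126,96] → .
    (2,3)@(5, 7): e=[98,98,0] → X  [on edge]
    (5,3)@(11, 7): e=[14,98,84] → X
    (6,3)@(13, 7): e=[-14,98,112] → .
  covered (25 px):
    . X . . . . . . . . .
    . . X . . . . . . . .
    . . X X X . . . . . .
    . . X X X X . . . . .
    . . . X X X X . . . .
    . . . X X X X X X . .
    . . . . X X X X X X .
    . . . . . . . . . . .
    . . . . . . . . . . .
T1:
  2·area = 4  (B↔C swapped to make it positive)
  edge (12, 10)→(21, 15): d=(9,5) right/bottom  bias=-1
  edge (21, 15)→(4, 6): d=(-17,-9) top-left  bias=+0
  edge (4, 6)→(12, 10): d=(8,4) right/bottom  bias=-1
    (1,2)@(3, 5): e=[0,8,-4] → .  [on edge]
    (10,7)@(21, 15): e=[0,0,4] → .  [on edge]
  covered (0 px):
    . . . . . . . . . . .
    . . . . . . . . . . .
    . . . . . . . . . . .
    . . . . . . . . . . .
    . . . . . . . . . . .
    . . . . . . . . . . .
    . . . . . . . . . . .
    . . . . . . . . . . .
    . . . . . . . . . . .

Z-buffer (winner per pixel, '.' = empty):
  . 0 . . . . . . . . .
  . . 0 . . . . . . . .
  . . 0 0 0 . . . . . .
  . . 0 0 0 0 . . . . .
  . . . 0 0 0 0 . . . .
  . . . 0 0 0 0 0 0 . .
  . . . . 0 0 0 0 0 0 .
  . . . . . . . . . . .
  . . . . . . . . . . .

Result: 0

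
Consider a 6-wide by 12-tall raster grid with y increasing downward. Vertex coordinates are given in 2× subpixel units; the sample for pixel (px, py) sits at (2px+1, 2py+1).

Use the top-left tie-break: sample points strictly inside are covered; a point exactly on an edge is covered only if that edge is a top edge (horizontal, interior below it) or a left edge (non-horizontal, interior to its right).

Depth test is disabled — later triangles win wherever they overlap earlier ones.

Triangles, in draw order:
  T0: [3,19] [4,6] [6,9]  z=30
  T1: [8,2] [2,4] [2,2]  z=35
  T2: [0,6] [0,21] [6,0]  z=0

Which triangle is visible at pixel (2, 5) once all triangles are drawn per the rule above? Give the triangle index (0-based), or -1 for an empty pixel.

T0:
  2·area = 29
  edge (3, 19)→(4, 6): d=(1,-13) top-left  bias=+0
  edge (4, 6)→(6, 9): d=(2,3) right/bottom  bias=-1
  edge (6, 9)→(3, 19): d=(-3,10) right/bottom  bias=-1
    (2,4)@(5, 9): e=[16,3,10] → █
    (3,4)@(7, 9): e=[42,-3,-10] → ·
    (2,5)@(5, 11): e=[18,7,4] → █
    (3,5)@(7, 11): e=[44,1,-16] → ·
    (2,6)@(5, 13): e=[20,11,-2] → ·
    (1,9)@(3, 19): e=[0,29,0] → ·  [on edge]
  covered (2 px):
    · · · · · ·
    · · · · · ·
    · · · · · ·
    · · · · · ·
    · · █ · · ·
    · · █ · · ·
    · · · · · ·
    · · · · · ·
    · · · · · ·
    · · · · · ·
    · · · · · ·
    · · · · · ·
T1:
  2·area = 12
  edge (8, 2)→(2, 4): d=(-6,2) right/bottom  bias=-1
  edge (2, 4)→(2, 2): d=(0,-2) top-left  bias=+0
  edge (2, 2)→(8, 2): d=(6,0) top-left  bias=+0
    (5,0)@(11, 1): e=[0,18,-6] → ·  [on edge]
    (1,1)@(3, 3): e=[4,2,6] → █
    (2,1)@(5, 3): e=[0,6,6] → ·  [on edge]
    (1,2)@(3, 5): e=[-8,2,18] → ·
  covered (1 px):
    · · · · · ·
    · █ · · · ·
    · · · · · ·
    · · · · · ·
    · · · · · ·
    · · · · · ·
    · · · · · ·
    · · · · · ·
    · · · · · ·
    · · · · · ·
    · · · · · ·
    · · · · · ·
T2:
  2·area = 90  (B↔C swapped to make it positive)
  edge (0, 6)→(6, 0): d=(6,-6) top-left  bias=+0
  edge (6, 0)→(0, 21): d=(-6,21) right/bottom  bias=-1
  edge (0, 21)→(0, 6): d=(0,-15) top-left  bias=+0
    (2,0)@(5, 1): e=[0,15,75] → █  [on edge]
    (3,0)@(7, 1): e=[12,-27,105] → ·
    (1,1)@(3, 3): e=[0,45,45] → █  [on edge]
    (3,1)@(7, 3): e=[24,-39,105] → ·
    (0,2)@(1, 5): e=[0,75,15] → █  [on edge]
    (2,2)@(5, 5): e=[24,-9,75] → ·
    (0,3)@(1, 7): e=[12,63,15] → █
    (2,3)@(5, 7): e=[36,-21,75] → ·
    (0,4)@(1, 9): e=[24,51,15] → █
    (2,4)@(5, 9): e=[48,-33,75] → ·
    (0,5)@(1, 11): e=[36,39,15] → █
    (1,5)@(3, 11): e=[48,-3,45] → ·
  covered (13 px):
    · · █ · · ·
    · █ █ · · ·
    █ █ · · · ·
    █ █ · · · ·
    █ █ · · · ·
    █ · · · · ·
    █ · · · · ·
    █ · · · · ·
    █ · · · · ·
    · · · · · ·
    · · · · · ·
    · · · · · ·

Z-buffer (winner per pixel, '.' = empty):
  . . 2 . . .
  . 2 2 . . .
  2 2 . . . .
  2 2 . . . .
  2 2 0 . . .
  2 . 0 . . .
  2 . . . . .
  2 . . . . .
  2 . . . . .
  . . . . . .
  . . . . . .
  . . . . . .

Final: 0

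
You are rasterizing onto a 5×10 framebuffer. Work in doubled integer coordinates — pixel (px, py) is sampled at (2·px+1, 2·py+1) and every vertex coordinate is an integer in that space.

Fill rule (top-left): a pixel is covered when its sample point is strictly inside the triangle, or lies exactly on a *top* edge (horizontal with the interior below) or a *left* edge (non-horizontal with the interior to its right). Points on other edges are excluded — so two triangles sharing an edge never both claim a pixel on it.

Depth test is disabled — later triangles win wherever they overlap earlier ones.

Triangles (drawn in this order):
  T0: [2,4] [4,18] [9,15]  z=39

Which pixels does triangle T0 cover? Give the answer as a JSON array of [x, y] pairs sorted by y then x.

T0:
  2·area = 76  (B↔C swapped to make it positive)
  edge (2, 4)→(9, 15): d=(7,11) right/bottom  bias=-1
  edge (9, 15)→(4, 18): d=(-5,3) right/bottom  bias=-1
  edge (4, 18)→(2, 4): d=(-2,-14) top-left  bias=+0
    (1,3)@(3, 7): e=[10,58,8] → #
    (2,3)@(5, 7): e=[-12,52,36] → ·
    (1,4)@(3, 9): e=[24,48,4] → #
    (2,4)@(5, 9): e=[2,42,32] → #
    (3,4)@(7, 9): e=[-20,36,60] → ·
    (1,5)@(3, 11): e=[38,38,0] → #  [on edge]
    (3,5)@(7, 11): e=[-6,26,56] → ·
    (1,6)@(3, 13): e=[52,28,-4] → ·
    (2,6)@(5, 13): e=[30,22,24] → #
    (3,6)@(7, 13): e=[8,16,52] → #
    (4,6)@(9, 13): e=[-14,10,80] → ·
    (2,7)@(5, 15): e=[44,12,20] → #
    (4,7)@(9, 15): e=[0,0,76] → ·  [on edge]
  covered (10 px):
    · · · · ·
    · · · · ·
    · · · · ·
    · # · · ·
    · # # · ·
    · # # · ·
    · · # # ·
    · · # # ·
    · · # · ·
    · · · · ·

Result: [[1,3],[1,4],[2,4],[1,5],[2,5],[2,6],[3,6],[2,7],[3,7],[2,8]]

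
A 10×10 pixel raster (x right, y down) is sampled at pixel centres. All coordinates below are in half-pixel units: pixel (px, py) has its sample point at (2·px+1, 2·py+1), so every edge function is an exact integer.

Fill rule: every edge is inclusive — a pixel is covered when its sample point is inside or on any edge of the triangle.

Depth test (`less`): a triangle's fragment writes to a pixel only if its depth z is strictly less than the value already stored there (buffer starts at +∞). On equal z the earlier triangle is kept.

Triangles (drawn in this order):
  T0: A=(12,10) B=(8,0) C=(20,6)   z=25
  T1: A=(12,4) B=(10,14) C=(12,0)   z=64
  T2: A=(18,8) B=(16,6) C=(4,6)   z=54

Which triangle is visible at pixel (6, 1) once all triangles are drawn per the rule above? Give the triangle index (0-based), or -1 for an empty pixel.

T0:
  2·area = 96
  edge (12, 10)→(8, 0): d=(-4,-10) inclusive
  edge (8, 0)→(20, 6): d=(12,6) inclusive
  edge (20, 6)→(12, 10): d=(-8,4) inclusive
    (4,0)@(9, 1): e=[6,6,84] → █
    (5,0)@(11, 1): e=[26,-6,76] → ·
    (4,1)@(9, 3): e=[-2,30,68] → ·
    (5,1)@(11, 3): e=[18,18,60] → █
    (6,1)@(13, 3): e=[38,6,52] → █
    (7,1)@(15, 3): e=[58,-6,44] → ·
    (5,2)@(11, 5): e=[10,42,44] → █
    (7,2)@(15, 5): e=[50,18,28] → █
    (8,2)@(17, 5): e=[70,6,20] → █
    (9,2)@(19, 5): e=[90,-6,12] → ·
    (5,3)@(11, 7): e=[2,66,28] → █
    (9,3)@(19, 7): e=[82,18,-4] → ·
  covered (12 px):
    · · · · █ · · · · ·
    · · · · · █ █ · · ·
    · · · · · █ █ █ █ ·
    · · · · · █ █ █ █ ·
    · · · · · · █ · · ·
    · · · · · · · · · ·
    · · · · · · · · · ·
    · · · · · · · · · ·
    · · · · · · · · · ·
    · · · · · · · · · ·
T1:
  2·area = 8
  edge (12, 4)→(10, 14): d=(-2,10) inclusive
  edge (10, 14)→(12, 0): d=(2,-14) inclusive
  edge (12, 0)→(12, 4): d=(0,4) inclusive
    (5,3)@(11, 7): e=[4,0,4] → █  [on edge]
    (6,3)@(13, 7): e=[-16,28,-4] → ·
    (5,4)@(11, 9): e=[0,4,4] → █  [on edge]
    (6,4)@(13, 9): e=[-20,32,-4] → ·
    (5,5)@(11, 11): e=[-4,8,4] → ·
    (4,9)@(9, 19): e=[0,-4,12] → ·  [on edge]
  covered (2 px):
    · · · · · · · · · ·
    · · · · · · · · · ·
    · · · · · · · · · ·
    · · · · · █ · · · ·
    · · · · · █ · · · ·
    · · · · · · · · · ·
    · · · · · · · · · ·
    · · · · · · · · · ·
    · · · · · · · · · ·
    · · · · · · · · · ·
T2:
  2·area = 24  (B↔C swapped to make it positive)
  edge (18, 8)→(4, 6): d=(-14,-2) inclusive
  edge (4, 6)→(16, 6): d=(12,0) inclusive
  edge (16, 6)→(18, 8): d=(2,2) inclusive
    (5,0)@(11, 1): e=[84,-60,0] → ·  [on edge]
    (6,1)@(13, 3): e=[60,-36,0] → ·  [on edge]
    (7,2)@(15, 5): e=[36,-12,0] → ·  [on edge]
    (5,3)@(11, 7): e=[0,12,12] → █  [on edge]
    (6,3)@(13, 7): e=[4,12,8] → █
    (7,3)@(15, 7): e=[8,12,4] → █
    (8,3)@(17, 7): e=[12,12,0] → █  [on edge]
    (9,3)@(19, 7): e=[16,12,-4] → ·
    (5,4)@(11, 9): e=[-28,36,16] → ·
    (6,4)@(13, 9): e=[-24,36,12] → ·
    (7,4)@(15, 9): e=[-20,36,8] → ·
    (8,4)@(17, 9): e=[-16,36,4] → ·
    (9,4)@(19, 9): e=[-12,36,0] → ·  [on edge]
  covered (4 px):
    · · · · · · · · · ·
    · · · · · · · · · ·
    · · · · · · · · · ·
    · · · · · █ █ █ █ ·
    · · · · · · · · · ·
    · · · · · · · · · ·
    · · · · · · · · · ·
    · · · · · · · · · ·
    · · · · · · · · · ·
    · · · · · · · · · ·

Z-buffer (winner per pixel, '.' = empty):
  . . . . 0 . . . . .
  . . . . . 0 0 . . .
  . . . . . 0 0 0 0 .
  . . . . . 0 0 0 0 .
  . . . . . 1 0 . . .
  . . . . . . . . . .
  . . . . . . . . . .
  . . . . . . . . . .
  . . . . . . . . . .
  . . . . . . . . . .

Answer: 0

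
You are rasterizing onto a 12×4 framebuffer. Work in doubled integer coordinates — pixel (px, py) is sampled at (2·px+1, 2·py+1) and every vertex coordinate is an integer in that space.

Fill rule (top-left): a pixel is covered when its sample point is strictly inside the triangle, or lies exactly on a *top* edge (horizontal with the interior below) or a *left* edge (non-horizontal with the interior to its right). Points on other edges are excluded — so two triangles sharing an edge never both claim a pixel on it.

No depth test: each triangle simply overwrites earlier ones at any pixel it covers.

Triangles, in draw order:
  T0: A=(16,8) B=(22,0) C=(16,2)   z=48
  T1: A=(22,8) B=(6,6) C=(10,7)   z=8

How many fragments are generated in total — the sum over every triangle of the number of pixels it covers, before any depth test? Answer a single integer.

T0:
  2·area = 36  (B↔C swapped to make it positive)
  edge (16, 8)→(16, 2): d=(0,-6) top-left  bias=+0
  edge (16, 2)→(22, 0): d=(6,-2) top-left  bias=+0
  edge (22, 0)→(16, 8): d=(-6,8) right/bottom  bias=-1
    (9,0)@(19, 1): e=[18,0,18] → █  [on edge]
    (10,0)@(21, 1): e=[30,4,2] → █
    (11,0)@(23, 1): e=[42,8,-14] → ·
    (6,1)@(13, 3): e=[-18,0,54] → ·  [on edge]
    (8,1)@(17, 3): e=[6,8,22] → █
    (10,1)@(21, 3): e=[30,16,-10] → ·
    (3,2)@(7, 5): e=[-54,0,90] → ·  [on edge]
    (8,2)@(17, 5): e=[6,20,10] → █
    (9,2)@(19, 5): e=[18,24,-6] → ·
    (0,3)@(1, 7): e=[-90,0,126] → ·  [on edge]
    (8,3)@(17, 7): e=[6,32,-2] → ·
  covered (5 px):
    · · · · · · · · · █ █ ·
    · · · · · · · · █ █ · ·
    · · · · · · · · █ · · ·
    · · · · · · · · · · · ·
T1:
  2·area = 8  (B↔C swapped to make it positive)
  edge (22, 8)→(10, 7): d=(-12,-1) top-left  bias=+0
  edge (10, 7)→(6, 6): d=(-4,-1) top-left  bias=+0
  edge (6, 6)→(22, 8): d=(16,2) right/bottom  bias=-1
    (5,3)@(11, 7): e=[1,1,6] → █
    (6,3)@(13, 7): e=[3,3,2] → █
    (7,3)@(15, 7): e=[5,5,-2] → ·
  covered (2 px):
    · · · · · · · · · · · ·
    · · · · · · · · · · · ·
    · · · · · · · · · · · ·
    · · · · · █ █ · · · · ·

Final: 7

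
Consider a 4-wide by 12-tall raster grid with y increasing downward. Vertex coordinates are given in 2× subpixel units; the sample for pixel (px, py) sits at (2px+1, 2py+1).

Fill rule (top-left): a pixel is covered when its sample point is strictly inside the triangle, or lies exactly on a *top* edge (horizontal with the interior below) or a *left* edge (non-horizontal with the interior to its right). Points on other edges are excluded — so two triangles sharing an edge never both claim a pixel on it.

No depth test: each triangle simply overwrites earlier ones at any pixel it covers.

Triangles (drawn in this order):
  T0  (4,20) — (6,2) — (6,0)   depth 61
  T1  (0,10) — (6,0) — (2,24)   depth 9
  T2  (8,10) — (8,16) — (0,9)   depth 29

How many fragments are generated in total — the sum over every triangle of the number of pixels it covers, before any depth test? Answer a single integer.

T0:
  2·area = 4  (B↔C swapped to make it positive)
  edge (4, 20)→(6, 0): d=(2,-20) top-left  bias=+0
  edge (6, 0)→(6, 2): d=(0,2) right/bottom  bias=-1
  edge (6, 2)→(4, 20): d=(-2,18) right/bottom  bias=-1
    (2,5)@(5, 11): e=[2,2,0] → ·  [on edge]
  covered (0 px):
    · · · ·
    · · · ·
    · · · ·
    · · · ·
    · · · ·
    · · · ·
    · · · ·
    · · · ·
    · · · ·
    · · · ·
    · · · ·
    · · · ·
T1:
  2·area = 104
  edge (0, 10)→(6, 0): d=(6,-10) top-left  bias=+0
  edge (6, 0)→(2, 24): d=(-4,24) right/bottom  bias=-1
  edge (2, 24)→(0, 10): d=(-2,-14) top-left  bias=+0
    (2,1)@(5, 3): e=[8,12,84] → #
    (3,1)@(7, 3): e=[28,-36,112] → ·
    (1,2)@(3, 5): e=[0,52,52] → #  [on edge]
    (3,2)@(7, 5): e=[40,-44,108] → ·
    (1,3)@(3, 7): e=[12,44,48] → #
    (2,3)@(5, 7): e=[32,-4,76] → ·
    (0,4)@(1, 9): e=[4,84,16] → #
    (2,4)@(5, 9): e=[44,-12,72] → ·
    (0,5)@(1, 11): e=[16,76,12] → #
    (2,5)@(5, 11): e=[56,-20,68] → ·
    (0,6)@(1, 13): e=[28,68,8] → #
    (2,6)@(5, 13): e=[68,-28,64] → ·
    (0,8)@(1, 17): e=[52,52,0] → #  [on edge]
  covered (14 px):
    · · · ·
    · · # ·
    · # # ·
    · # · ·
    # # · ·
    # # · ·
    # # · ·
    # # · ·
    # # · ·
    · · · ·
    · · · ·
    · · · ·
T2:
  2·area = 48
  edge (8, 10)→(8, 16): d=(0,6) right/bottom  bias=-1
  edge (8, 16)→(0, 9): d=(-8,-7) top-left  bias=+0
  edge (0, 9)→(8, 10): d=(8,1) right/bottom  bias=-1
    (1,5)@(3, 11): e=[30,5,13] → #
    (2,5)@(5, 11): e=[18,19,11] → #
    (3,5)@(7, 11): e=[6,33,9] → #
    (1,6)@(3, 13): e=[30,-11,29] → ·
    (2,6)@(5, 13): e=[18,3,27] → #
    (2,7)@(5, 15): e=[18,-13,43] → ·
    (3,7)@(7, 15): e=[6,1,41] → #
    (3,8)@(7, 17): e=[6,-15,57] → ·
  covered (6 px):
    · · · ·
    · · · ·
    · · · ·
    · · · ·
    · · · ·
    · # # #
    · · # #
    · · · #
    · · · ·
    · · · ·
    · · · ·
    · · · ·

Result: 20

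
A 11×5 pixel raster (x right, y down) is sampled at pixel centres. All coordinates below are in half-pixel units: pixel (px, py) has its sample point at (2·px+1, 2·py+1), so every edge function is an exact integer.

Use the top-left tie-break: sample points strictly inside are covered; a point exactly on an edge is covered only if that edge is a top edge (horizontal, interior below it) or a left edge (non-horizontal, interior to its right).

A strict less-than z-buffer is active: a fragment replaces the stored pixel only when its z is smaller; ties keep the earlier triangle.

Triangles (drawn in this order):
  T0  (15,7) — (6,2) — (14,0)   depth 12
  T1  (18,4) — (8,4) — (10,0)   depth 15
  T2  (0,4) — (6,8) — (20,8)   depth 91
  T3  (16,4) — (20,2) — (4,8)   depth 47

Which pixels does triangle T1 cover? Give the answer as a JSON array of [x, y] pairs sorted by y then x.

T0:
  2·area = 58
  edge (15, 7)→(6, 2): d=(-9,-5) top-left  bias=+0
  edge (6, 2)→(14, 0): d=(8,-2) top-left  bias=+0
  edge (14, 0)→(15, 7): d=(1,7) right/bottom  bias=-1
    (5,0)@(11, 1): e=[34,2,22] → █
    (6,0)@(13, 1): e=[44,6,8] → █
    (7,0)@(15, 1): e=[54,10,-6] → ·
    (4,1)@(9, 3): e=[6,14,38] → █
    (7,1)@(15, 3): e=[36,26,-4] → ·
    (4,2)@(9, 5): e=[-12,30,40] → ·
    (5,2)@(11, 5): e=[-2,34,26] → ·
    (6,2)@(13, 5): e=[8,38,12] → █
    (7,2)@(15, 5): e=[18,42,-2] → ·
    (6,3)@(13, 7): e=[-10,54,14] → ·
    (7,3)@(15, 7): e=[0,58,0] → ·  [on edge]
  covered (6 px):
    · · · · · █ █ · · · ·
    · · · · █ █ █ · · · ·
    · · · · · · █ · · · ·
    · · · · · · · · · · ·
    · · · · · · · · · · ·
T1:
  2·area = 40
  edge (18, 4)→(8, 4): d=(-10,0) right/bottom  bias=-1
  edge (8, 4)→(10, 0): d=(2,-4) top-left  bias=+0
  edge (10, 0)→(18, 4): d=(8,4) right/bottom  bias=-1
    (5,0)@(11, 1): e=[30,6,4] → █
    (6,0)@(13, 1): e=[30,14,-4] → ·
    (4,1)@(9, 3): e=[10,2,28] → █
    (6,1)@(13, 3): e=[10,18,12] → █
    (7,1)@(15, 3): e=[10,26,4] → █
    (8,1)@(17, 3): e=[10,34,-4] → ·
    (4,2)@(9, 5): e=[-10,6,44] → ·
    (5,2)@(11, 5): e=[-10,14,36] → ·
    (6,2)@(13, 5): e=[-10,22,28] → ·
    (7,2)@(15, 5): e=[-10,30,20] → ·
  covered (5 px):
    · · · · · █ · · · · ·
    · · · · █ █ █ █ · · ·
    · · · · · · · · · · ·
    · · · · · · · · · · ·
    · · · · · · · · · · ·
T2:
  2·area = 56  (B↔C swapped to make it positive)
  edge (0, 4)→(20, 8): d=(20,4) right/bottom  bias=-1
  edge (20, 8)→(6, 8): d=(-14,0) right/bottom  bias=-1
  edge (6, 8)→(0, 4): d=(-6,-4) top-left  bias=+0
    (1,2)@(3, 5): e=[8,42,6] → █
    (2,2)@(5, 5): e=[0,42,14] → ·  [on edge]
    (1,3)@(3, 7): e=[48,14,-6] → ·
    (2,3)@(5, 7): e=[40,14,2] → █
    (3,3)@(7, 7): e=[32,14,10] → █
    (4,3)@(9, 7): e=[24,14,18] → █
    (5,3)@(11, 7): e=[16,14,26] → █
    (6,3)@(13, 7): e=[8,14,34] → █
    (7,3)@(15, 7): e=[0,14,42] → ·  [on edge]
    (2,4)@(5, 9): e=[80,-14,-10] → ·
    (3,4)@(7, 9): e=[72,-14,-2] → ·
    (4,4)@(9, 9): e=[64,-14,6] → ·
  covered (6 px):
    · · · · · · · · · · ·
    · · · · · · · · · · ·
    · █ · · · · · · · · ·
    · · █ █ █ █ █ · · · ·
    · · · · · · · · · · ·
T3:
  2·area = 8  (B↔C swapped to make it positive)
  edge (16, 4)→(4, 8): d=(-12,4) right/bottom  bias=-1
  edge (4, 8)→(20, 2): d=(16,-6) top-left  bias=+0
  edge (20, 2)→(16, 4): d=(-4,2) right/bottom  bias=-1
    (9,1)@(19, 3): e=[0,10,-2] → ·  [on edge]
    (6,2)@(13, 5): e=[0,6,2] → ·  [on edge]
    (3,3)@(7, 7): e=[0,2,6] → ·  [on edge]
    (0,4)@(1, 9): e=[0,-2,10] → ·  [on edge]
  covered (0 px):
    · · · · · · · · · · ·
    · · · · · · · · · · ·
    · · · · · · · · · · ·
    · · · · · · · · · · ·
    · · · · · · · · · · ·

Final: [[5,0],[4,1],[5,1],[6,1],[7,1]]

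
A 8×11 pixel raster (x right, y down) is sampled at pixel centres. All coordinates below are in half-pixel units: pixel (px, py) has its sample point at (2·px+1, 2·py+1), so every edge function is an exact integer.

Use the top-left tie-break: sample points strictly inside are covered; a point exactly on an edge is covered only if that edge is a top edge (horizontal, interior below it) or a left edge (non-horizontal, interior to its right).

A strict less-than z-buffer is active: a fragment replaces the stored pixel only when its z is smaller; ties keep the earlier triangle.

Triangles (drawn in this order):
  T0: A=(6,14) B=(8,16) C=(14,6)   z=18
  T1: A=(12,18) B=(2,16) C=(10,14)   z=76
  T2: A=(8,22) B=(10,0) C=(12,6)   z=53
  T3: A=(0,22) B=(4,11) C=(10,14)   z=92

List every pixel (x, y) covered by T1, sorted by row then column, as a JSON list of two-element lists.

T0:
  2·area = 32  (B↔C swapped to make it positive)
  edge (6, 14)→(14, 6): d=(8,-8) top-left  bias=+0
  edge (14, 6)→(8, 16): d=(-6,10) right/bottom  bias=-1
  edge (8, 16)→(6, 14): d=(-2,-2) top-left  bias=+0
    (7,2)@(15, 5): e=[0,-4,36] → ·  [on edge]
    (6,3)@(13, 7): e=[0,4,28] → █  [on edge]
    (7,3)@(15, 7): e=[16,-16,32] → ·
    (0,4)@(1, 9): e=[-80,112,0] → ·  [on edge]
    (5,4)@(11, 9): e=[0,12,20] → █  [on edge]
    (6,4)@(13, 9): e=[16,-8,24] → ·
    (1,5)@(3, 11): e=[-48,80,0] → ·  [on edge]
    (4,5)@(9, 11): e=[0,20,12] → █  [on edge]
    (5,5)@(11, 11): e=[16,0,16] → ·  [on edge]
    (2,6)@(5, 13): e=[-16,48,0] → ·  [on edge]
    (3,6)@(7, 13): e=[0,28,4] → █  [on edge]
    (5,6)@(11, 13): e=[32,-12,12] → ·
    (2,7)@(5, 15): e=[0,36,-4] → ·  [on edge]
    (3,7)@(7, 15): e=[16,16,0] → █  [on edge]
    (1,8)@(3, 17): e=[0,44,-12] → ·  [on edge]
    (4,8)@(9, 17): e=[48,-16,0] → ·  [on edge]
    (0,9)@(1, 19): e=[0,52,-20] → ·  [on edge]
    (5,9)@(11, 19): e=[80,-48,0] → ·  [on edge]
    (2,10)@(5, 21): e=[48,0,-16] → ·  [on edge]
    (6,10)@(13, 21): e=[112,-80,0] → ·  [on edge]
  covered (6 px):
    · · · · · · · ·
    · · · · · · · ·
    · · · · · · · ·
    · · · · · · █ ·
    · · · · · █ · ·
    · · · · █ · · ·
    · · · █ █ · · ·
    · · · █ · · · ·
    · · · · · · · ·
    · · · · · · · ·
    · · · · · · · ·
T1:
  2·area = 36
  edge (12, 18)→(2, 16): d=(-10,-2) top-left  bias=+0
  edge (2, 16)→(10, 14): d=(8,-2) top-left  bias=+0
  edge (10, 14)→(12, 18): d=(2,4) right/bottom  bias=-1
    (3,7)@(7, 15): e=[20,2,14] → █
    (4,7)@(9, 15): e=[24,6,6] → █
    (5,7)@(11, 15): e=[28,10,-2] → ·
    (3,8)@(7, 17): e=[0,18,18] → █  [on edge]
    (5,8)@(11, 17): e=[8,26,2] → █
    (6,8)@(13, 17): e=[12,30,-6] → ·
    (3,9)@(7, 19): e=[-20,34,22] → ·
    (4,9)@(9, 19): e=[-16,38,14] → ·
    (5,9)@(11, 19): e=[-12,42,6] → ·
  covered (5 px):
    · · · · · · · ·
    · · · · · · · ·
    · · · · · · · ·
    · · · · · · · ·
    · · · · · · · ·
    · · · · · · · ·
    · · · · · · · ·
    · · · █ █ · · ·
    · · · █ █ █ · ·
    · · · · · · · ·
    · · · · · · · ·
T2:
  2·area = 56
  edge (8, 22)→(10, 0): d=(2,-22) top-left  bias=+0
  edge (10, 0)→(12, 6): d=(2,6) right/bottom  bias=-1
  edge (12, 6)→(8, 22): d=(-4,16) right/bottom  bias=-1
    (5,1)@(11, 3): e=[28,0,28] → ·  [on edge]
    (5,2)@(11, 5): e=[32,4,20] → █
    (6,2)@(13, 5): e=[76,-8,-12] → ·
    (5,3)@(11, 7): e=[36,8,12] → █
    (6,3)@(13, 7): e=[80,-4,-20] → ·
    (5,4)@(11, 9): e=[40,12,4] → █
    (6,4)@(13, 9): e=[84,0,-28] → ·  [on edge]
    (4,5)@(9, 11): e=[0,28,28] → █  [on edge]
    (5,5)@(11, 11): e=[44,16,-4] → ·
    (4,6)@(9, 13): e=[4,32,20] → █
    (5,6)@(11, 13): e=[48,20,-12] → ·
    (4,7)@(9, 15): e=[8,36,12] → █
    (7,7)@(15, 15): e=[140,0,-84] → ·  [on edge]
  covered (7 px):
    · · · · · · · ·
    · · · · · · · ·
    · · · · · █ · ·
    · · · · · █ · ·
    · · · · · █ · ·
    · · · · █ · · ·
    · · · · █ · · ·
    · · · · █ · · ·
    · · · · █ · · ·
    · · · · · · · ·
    · · · · · · · ·
T3:
  2·area = 78
  edge (0, 22)→(4, 11): d=(4,-11) top-left  bias=+0
  edge (4, 11)→(10, 14): d=(6,3) right/bottom  bias=-1
  edge (10, 14)→(0, 22): d=(-10,8) right/bottom  bias=-1
    (2,6)@(5, 13): e=[19,9,50] → █
    (3,6)@(7, 13): e=[41,3,34] → █
    (4,6)@(9, 13): e=[63,-3,18] → ·
    (1,7)@(3, 15): e=[5,27,46] → █
    (4,7)@(9, 15): e=[71,9,-2] → ·
    (1,8)@(3, 17): e=[13,39,26] → █
    (3,8)@(7, 17): e=[57,27,-6] → ·
    (1,9)@(3, 19): e=[21,51,6] → █
    (2,9)@(5, 19): e=[43,45,-10] → ·
    (0,10)@(1, 21): e=[7,69,2] → █
    (1,10)@(3, 21): e=[29,63,-14] → ·
  covered (9 px):
    · · · · · · · ·
    · · · · · · · ·
    · · · · · · · ·
    · · · · · · · ·
    · · · · · · · ·
    · · · · · · · ·
    · · █ █ · · · ·
    · █ █ █ · · · ·
    · █ █ · · · · ·
    · █ · · · · · ·
    █ · · · · · · ·

Final: [[3,7],[4,7],[3,8],[4,8],[5,8]]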